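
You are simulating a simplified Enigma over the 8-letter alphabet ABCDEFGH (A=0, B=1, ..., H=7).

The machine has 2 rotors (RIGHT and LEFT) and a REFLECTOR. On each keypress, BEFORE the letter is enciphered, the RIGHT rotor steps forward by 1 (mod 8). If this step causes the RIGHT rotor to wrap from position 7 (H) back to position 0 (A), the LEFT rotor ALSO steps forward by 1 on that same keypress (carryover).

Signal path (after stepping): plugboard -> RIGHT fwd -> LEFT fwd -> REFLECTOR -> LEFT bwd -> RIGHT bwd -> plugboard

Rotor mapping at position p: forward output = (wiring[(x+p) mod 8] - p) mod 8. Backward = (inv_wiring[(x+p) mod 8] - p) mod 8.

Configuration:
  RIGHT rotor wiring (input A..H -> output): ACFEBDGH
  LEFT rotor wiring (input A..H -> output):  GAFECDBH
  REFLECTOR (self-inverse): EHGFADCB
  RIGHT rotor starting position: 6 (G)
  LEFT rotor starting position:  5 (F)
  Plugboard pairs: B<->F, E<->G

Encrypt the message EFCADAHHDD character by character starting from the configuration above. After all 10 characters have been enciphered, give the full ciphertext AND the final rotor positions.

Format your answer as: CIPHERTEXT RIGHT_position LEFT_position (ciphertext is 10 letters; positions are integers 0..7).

Answer: HEBBBDFEBC 0 7

Derivation:
Char 1 ('E'): step: R->7, L=5; E->plug->G->R->E->L->D->refl->F->L'->H->R'->H->plug->H
Char 2 ('F'): step: R->0, L->6 (L advanced); F->plug->B->R->C->L->A->refl->E->L'->G->R'->G->plug->E
Char 3 ('C'): step: R->1, L=6; C->plug->C->R->D->L->C->refl->G->L'->F->R'->F->plug->B
Char 4 ('A'): step: R->2, L=6; A->plug->A->R->D->L->C->refl->G->L'->F->R'->F->plug->B
Char 5 ('D'): step: R->3, L=6; D->plug->D->R->D->L->C->refl->G->L'->F->R'->F->plug->B
Char 6 ('A'): step: R->4, L=6; A->plug->A->R->F->L->G->refl->C->L'->D->R'->D->plug->D
Char 7 ('H'): step: R->5, L=6; H->plug->H->R->E->L->H->refl->B->L'->B->R'->B->plug->F
Char 8 ('H'): step: R->6, L=6; H->plug->H->R->F->L->G->refl->C->L'->D->R'->G->plug->E
Char 9 ('D'): step: R->7, L=6; D->plug->D->R->G->L->E->refl->A->L'->C->R'->F->plug->B
Char 10 ('D'): step: R->0, L->7 (L advanced); D->plug->D->R->E->L->F->refl->D->L'->F->R'->C->plug->C
Final: ciphertext=HEBBBDFEBC, RIGHT=0, LEFT=7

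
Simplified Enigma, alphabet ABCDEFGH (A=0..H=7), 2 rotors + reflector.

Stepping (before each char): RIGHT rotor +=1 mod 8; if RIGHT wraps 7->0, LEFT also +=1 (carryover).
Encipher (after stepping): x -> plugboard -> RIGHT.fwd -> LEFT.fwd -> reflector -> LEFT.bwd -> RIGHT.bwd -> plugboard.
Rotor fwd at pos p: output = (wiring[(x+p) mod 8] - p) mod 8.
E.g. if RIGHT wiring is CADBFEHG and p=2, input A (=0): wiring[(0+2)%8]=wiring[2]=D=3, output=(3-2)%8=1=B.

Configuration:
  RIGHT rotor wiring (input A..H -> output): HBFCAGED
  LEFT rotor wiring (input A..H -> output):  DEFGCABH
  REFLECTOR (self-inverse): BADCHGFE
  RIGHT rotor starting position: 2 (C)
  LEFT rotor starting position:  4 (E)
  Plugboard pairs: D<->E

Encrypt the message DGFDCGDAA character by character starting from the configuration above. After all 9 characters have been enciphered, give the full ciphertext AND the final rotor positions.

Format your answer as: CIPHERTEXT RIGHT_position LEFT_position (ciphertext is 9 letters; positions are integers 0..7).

Answer: HAEEBBHHC 3 5

Derivation:
Char 1 ('D'): step: R->3, L=4; D->plug->E->R->A->L->G->refl->F->L'->C->R'->H->plug->H
Char 2 ('G'): step: R->4, L=4; G->plug->G->R->B->L->E->refl->H->L'->E->R'->A->plug->A
Char 3 ('F'): step: R->5, L=4; F->plug->F->R->A->L->G->refl->F->L'->C->R'->D->plug->E
Char 4 ('D'): step: R->6, L=4; D->plug->E->R->H->L->C->refl->D->L'->D->R'->D->plug->E
Char 5 ('C'): step: R->7, L=4; C->plug->C->R->C->L->F->refl->G->L'->A->R'->B->plug->B
Char 6 ('G'): step: R->0, L->5 (L advanced); G->plug->G->R->E->L->H->refl->E->L'->B->R'->B->plug->B
Char 7 ('D'): step: R->1, L=5; D->plug->E->R->F->L->A->refl->B->L'->G->R'->H->plug->H
Char 8 ('A'): step: R->2, L=5; A->plug->A->R->D->L->G->refl->F->L'->H->R'->H->plug->H
Char 9 ('A'): step: R->3, L=5; A->plug->A->R->H->L->F->refl->G->L'->D->R'->C->plug->C
Final: ciphertext=HAEEBBHHC, RIGHT=3, LEFT=5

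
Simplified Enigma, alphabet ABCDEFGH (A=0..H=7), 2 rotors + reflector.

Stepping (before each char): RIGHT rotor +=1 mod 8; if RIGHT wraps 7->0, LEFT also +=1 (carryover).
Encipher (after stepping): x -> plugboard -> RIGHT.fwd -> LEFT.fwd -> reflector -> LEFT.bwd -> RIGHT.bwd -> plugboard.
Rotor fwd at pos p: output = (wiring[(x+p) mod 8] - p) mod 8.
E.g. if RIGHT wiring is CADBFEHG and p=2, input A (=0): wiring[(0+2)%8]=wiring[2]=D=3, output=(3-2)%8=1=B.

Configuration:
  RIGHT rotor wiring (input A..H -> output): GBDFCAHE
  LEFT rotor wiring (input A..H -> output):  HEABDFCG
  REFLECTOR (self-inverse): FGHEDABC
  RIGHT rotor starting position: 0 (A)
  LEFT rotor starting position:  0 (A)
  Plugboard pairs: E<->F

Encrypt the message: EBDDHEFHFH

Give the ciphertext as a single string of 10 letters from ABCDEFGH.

Answer: AHFABDHEHF

Derivation:
Char 1 ('E'): step: R->1, L=0; E->plug->F->R->G->L->C->refl->H->L'->A->R'->A->plug->A
Char 2 ('B'): step: R->2, L=0; B->plug->B->R->D->L->B->refl->G->L'->H->R'->H->plug->H
Char 3 ('D'): step: R->3, L=0; D->plug->D->R->E->L->D->refl->E->L'->B->R'->E->plug->F
Char 4 ('D'): step: R->4, L=0; D->plug->D->R->A->L->H->refl->C->L'->G->R'->A->plug->A
Char 5 ('H'): step: R->5, L=0; H->plug->H->R->F->L->F->refl->A->L'->C->R'->B->plug->B
Char 6 ('E'): step: R->6, L=0; E->plug->F->R->H->L->G->refl->B->L'->D->R'->D->plug->D
Char 7 ('F'): step: R->7, L=0; F->plug->E->R->G->L->C->refl->H->L'->A->R'->H->plug->H
Char 8 ('H'): step: R->0, L->1 (L advanced); H->plug->H->R->E->L->E->refl->D->L'->A->R'->F->plug->E
Char 9 ('F'): step: R->1, L=1; F->plug->E->R->H->L->G->refl->B->L'->F->R'->H->plug->H
Char 10 ('H'): step: R->2, L=1; H->plug->H->R->H->L->G->refl->B->L'->F->R'->E->plug->F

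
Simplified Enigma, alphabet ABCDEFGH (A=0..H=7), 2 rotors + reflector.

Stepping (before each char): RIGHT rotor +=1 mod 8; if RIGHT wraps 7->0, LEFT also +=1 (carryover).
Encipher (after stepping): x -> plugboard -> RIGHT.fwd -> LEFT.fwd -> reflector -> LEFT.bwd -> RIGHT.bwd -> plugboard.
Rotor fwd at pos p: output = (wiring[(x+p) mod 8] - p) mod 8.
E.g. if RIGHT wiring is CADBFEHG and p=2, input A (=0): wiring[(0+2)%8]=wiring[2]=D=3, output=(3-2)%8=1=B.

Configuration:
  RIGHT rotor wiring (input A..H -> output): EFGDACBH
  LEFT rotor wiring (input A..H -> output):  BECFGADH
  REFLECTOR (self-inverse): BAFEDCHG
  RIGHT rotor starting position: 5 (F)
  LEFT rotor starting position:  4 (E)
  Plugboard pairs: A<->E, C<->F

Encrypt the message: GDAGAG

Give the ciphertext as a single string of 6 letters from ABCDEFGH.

Answer: FBDDFB

Derivation:
Char 1 ('G'): step: R->6, L=4; G->plug->G->R->C->L->H->refl->G->L'->G->R'->C->plug->F
Char 2 ('D'): step: R->7, L=4; D->plug->D->R->H->L->B->refl->A->L'->F->R'->B->plug->B
Char 3 ('A'): step: R->0, L->5 (L advanced); A->plug->E->R->A->L->D->refl->E->L'->D->R'->D->plug->D
Char 4 ('G'): step: R->1, L=5; G->plug->G->R->G->L->A->refl->B->L'->H->R'->D->plug->D
Char 5 ('A'): step: R->2, L=5; A->plug->E->R->H->L->B->refl->A->L'->G->R'->C->plug->F
Char 6 ('G'): step: R->3, L=5; G->plug->G->R->C->L->C->refl->F->L'->F->R'->B->plug->B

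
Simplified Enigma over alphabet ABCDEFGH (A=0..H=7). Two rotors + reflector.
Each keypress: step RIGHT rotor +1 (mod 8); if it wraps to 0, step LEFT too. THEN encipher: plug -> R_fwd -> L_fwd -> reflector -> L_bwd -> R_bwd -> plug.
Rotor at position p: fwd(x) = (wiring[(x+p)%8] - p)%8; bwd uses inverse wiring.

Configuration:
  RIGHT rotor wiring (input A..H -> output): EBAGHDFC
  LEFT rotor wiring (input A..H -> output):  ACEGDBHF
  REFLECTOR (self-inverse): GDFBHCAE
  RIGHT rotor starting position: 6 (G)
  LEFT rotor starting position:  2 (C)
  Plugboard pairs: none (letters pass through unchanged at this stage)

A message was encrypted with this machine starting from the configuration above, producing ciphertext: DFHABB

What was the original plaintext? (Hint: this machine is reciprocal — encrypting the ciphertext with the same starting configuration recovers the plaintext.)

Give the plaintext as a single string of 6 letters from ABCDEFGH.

Answer: ADDEHE

Derivation:
Char 1 ('D'): step: R->7, L=2; D->plug->D->R->B->L->E->refl->H->L'->D->R'->A->plug->A
Char 2 ('F'): step: R->0, L->3 (L advanced); F->plug->F->R->D->L->E->refl->H->L'->G->R'->D->plug->D
Char 3 ('H'): step: R->1, L=3; H->plug->H->R->D->L->E->refl->H->L'->G->R'->D->plug->D
Char 4 ('A'): step: R->2, L=3; A->plug->A->R->G->L->H->refl->E->L'->D->R'->E->plug->E
Char 5 ('B'): step: R->3, L=3; B->plug->B->R->E->L->C->refl->F->L'->F->R'->H->plug->H
Char 6 ('B'): step: R->4, L=3; B->plug->B->R->H->L->B->refl->D->L'->A->R'->E->plug->E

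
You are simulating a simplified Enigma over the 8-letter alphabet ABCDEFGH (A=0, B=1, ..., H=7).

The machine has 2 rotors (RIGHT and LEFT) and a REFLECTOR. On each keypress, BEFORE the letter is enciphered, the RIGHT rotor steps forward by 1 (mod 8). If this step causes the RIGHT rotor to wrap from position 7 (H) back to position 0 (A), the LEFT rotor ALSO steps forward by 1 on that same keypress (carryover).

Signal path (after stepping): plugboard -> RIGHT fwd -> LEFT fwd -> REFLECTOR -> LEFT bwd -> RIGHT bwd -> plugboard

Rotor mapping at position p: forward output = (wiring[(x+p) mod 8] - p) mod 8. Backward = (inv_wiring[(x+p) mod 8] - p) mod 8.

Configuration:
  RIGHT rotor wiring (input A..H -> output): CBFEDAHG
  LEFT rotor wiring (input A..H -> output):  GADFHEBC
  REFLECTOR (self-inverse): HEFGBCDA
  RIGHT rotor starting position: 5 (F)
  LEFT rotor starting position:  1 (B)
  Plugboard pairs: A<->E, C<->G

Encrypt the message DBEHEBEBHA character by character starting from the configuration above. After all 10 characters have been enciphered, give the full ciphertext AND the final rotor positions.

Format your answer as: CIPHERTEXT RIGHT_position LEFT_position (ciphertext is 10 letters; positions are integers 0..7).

Char 1 ('D'): step: R->6, L=1; D->plug->D->R->D->L->G->refl->D->L'->E->R'->C->plug->G
Char 2 ('B'): step: R->7, L=1; B->plug->B->R->D->L->G->refl->D->L'->E->R'->F->plug->F
Char 3 ('E'): step: R->0, L->2 (L advanced); E->plug->A->R->C->L->F->refl->C->L'->D->R'->E->plug->A
Char 4 ('H'): step: R->1, L=2; H->plug->H->R->B->L->D->refl->G->L'->H->R'->E->plug->A
Char 5 ('E'): step: R->2, L=2; E->plug->A->R->D->L->C->refl->F->L'->C->R'->B->plug->B
Char 6 ('B'): step: R->3, L=2; B->plug->B->R->A->L->B->refl->E->L'->G->R'->G->plug->C
Char 7 ('E'): step: R->4, L=2; E->plug->A->R->H->L->G->refl->D->L'->B->R'->G->plug->C
Char 8 ('B'): step: R->5, L=2; B->plug->B->R->C->L->F->refl->C->L'->D->R'->A->plug->E
Char 9 ('H'): step: R->6, L=2; H->plug->H->R->C->L->F->refl->C->L'->D->R'->D->plug->D
Char 10 ('A'): step: R->7, L=2; A->plug->E->R->F->L->A->refl->H->L'->E->R'->F->plug->F
Final: ciphertext=GFAABCCEDF, RIGHT=7, LEFT=2

Answer: GFAABCCEDF 7 2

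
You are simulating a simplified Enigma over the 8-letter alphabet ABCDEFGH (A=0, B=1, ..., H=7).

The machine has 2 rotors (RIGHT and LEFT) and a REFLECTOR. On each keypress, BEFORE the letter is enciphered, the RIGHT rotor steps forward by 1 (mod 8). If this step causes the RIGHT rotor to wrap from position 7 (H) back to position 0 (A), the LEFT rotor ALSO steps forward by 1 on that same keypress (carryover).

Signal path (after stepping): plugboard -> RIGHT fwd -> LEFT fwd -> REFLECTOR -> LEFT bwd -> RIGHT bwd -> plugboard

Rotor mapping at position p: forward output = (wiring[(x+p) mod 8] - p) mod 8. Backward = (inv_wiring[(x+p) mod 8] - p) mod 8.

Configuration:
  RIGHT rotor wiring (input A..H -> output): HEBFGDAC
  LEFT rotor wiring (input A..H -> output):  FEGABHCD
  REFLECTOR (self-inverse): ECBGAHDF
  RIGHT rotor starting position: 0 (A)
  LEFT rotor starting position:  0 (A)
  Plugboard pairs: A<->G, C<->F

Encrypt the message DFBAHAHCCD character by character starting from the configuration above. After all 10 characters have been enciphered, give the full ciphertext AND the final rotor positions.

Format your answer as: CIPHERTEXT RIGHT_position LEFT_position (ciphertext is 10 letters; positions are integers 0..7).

Answer: BEACBHGGGH 2 1

Derivation:
Char 1 ('D'): step: R->1, L=0; D->plug->D->R->F->L->H->refl->F->L'->A->R'->B->plug->B
Char 2 ('F'): step: R->2, L=0; F->plug->C->R->E->L->B->refl->C->L'->G->R'->E->plug->E
Char 3 ('B'): step: R->3, L=0; B->plug->B->R->D->L->A->refl->E->L'->B->R'->G->plug->A
Char 4 ('A'): step: R->4, L=0; A->plug->G->R->F->L->H->refl->F->L'->A->R'->F->plug->C
Char 5 ('H'): step: R->5, L=0; H->plug->H->R->B->L->E->refl->A->L'->D->R'->B->plug->B
Char 6 ('A'): step: R->6, L=0; A->plug->G->R->A->L->F->refl->H->L'->F->R'->H->plug->H
Char 7 ('H'): step: R->7, L=0; H->plug->H->R->B->L->E->refl->A->L'->D->R'->A->plug->G
Char 8 ('C'): step: R->0, L->1 (L advanced); C->plug->F->R->D->L->A->refl->E->L'->H->R'->A->plug->G
Char 9 ('C'): step: R->1, L=1; C->plug->F->R->H->L->E->refl->A->L'->D->R'->A->plug->G
Char 10 ('D'): step: R->2, L=1; D->plug->D->R->B->L->F->refl->H->L'->C->R'->H->plug->H
Final: ciphertext=BEACBHGGGH, RIGHT=2, LEFT=1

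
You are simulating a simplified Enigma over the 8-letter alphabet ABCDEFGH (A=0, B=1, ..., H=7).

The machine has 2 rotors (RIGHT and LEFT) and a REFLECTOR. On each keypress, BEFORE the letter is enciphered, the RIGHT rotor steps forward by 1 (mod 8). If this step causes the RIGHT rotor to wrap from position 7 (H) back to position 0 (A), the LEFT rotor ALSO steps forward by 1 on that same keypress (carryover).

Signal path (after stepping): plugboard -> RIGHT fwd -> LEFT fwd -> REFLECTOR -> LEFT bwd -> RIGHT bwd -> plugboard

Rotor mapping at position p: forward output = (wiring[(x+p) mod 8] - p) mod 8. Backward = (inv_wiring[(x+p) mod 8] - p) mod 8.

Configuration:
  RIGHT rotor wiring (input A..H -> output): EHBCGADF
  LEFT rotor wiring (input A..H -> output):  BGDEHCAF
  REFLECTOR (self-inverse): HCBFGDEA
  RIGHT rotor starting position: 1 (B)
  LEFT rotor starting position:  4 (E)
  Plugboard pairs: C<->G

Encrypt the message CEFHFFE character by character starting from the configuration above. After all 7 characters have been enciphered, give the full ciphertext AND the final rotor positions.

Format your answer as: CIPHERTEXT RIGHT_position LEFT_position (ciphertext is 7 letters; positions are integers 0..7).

Char 1 ('C'): step: R->2, L=4; C->plug->G->R->C->L->E->refl->G->L'->B->R'->E->plug->E
Char 2 ('E'): step: R->3, L=4; E->plug->E->R->C->L->E->refl->G->L'->B->R'->F->plug->F
Char 3 ('F'): step: R->4, L=4; F->plug->F->R->D->L->B->refl->C->L'->F->R'->G->plug->C
Char 4 ('H'): step: R->5, L=4; H->plug->H->R->B->L->G->refl->E->L'->C->R'->E->plug->E
Char 5 ('F'): step: R->6, L=4; F->plug->F->R->E->L->F->refl->D->L'->A->R'->G->plug->C
Char 6 ('F'): step: R->7, L=4; F->plug->F->R->H->L->A->refl->H->L'->G->R'->A->plug->A
Char 7 ('E'): step: R->0, L->5 (L advanced); E->plug->E->R->G->L->H->refl->A->L'->C->R'->D->plug->D
Final: ciphertext=EFCECAD, RIGHT=0, LEFT=5

Answer: EFCECAD 0 5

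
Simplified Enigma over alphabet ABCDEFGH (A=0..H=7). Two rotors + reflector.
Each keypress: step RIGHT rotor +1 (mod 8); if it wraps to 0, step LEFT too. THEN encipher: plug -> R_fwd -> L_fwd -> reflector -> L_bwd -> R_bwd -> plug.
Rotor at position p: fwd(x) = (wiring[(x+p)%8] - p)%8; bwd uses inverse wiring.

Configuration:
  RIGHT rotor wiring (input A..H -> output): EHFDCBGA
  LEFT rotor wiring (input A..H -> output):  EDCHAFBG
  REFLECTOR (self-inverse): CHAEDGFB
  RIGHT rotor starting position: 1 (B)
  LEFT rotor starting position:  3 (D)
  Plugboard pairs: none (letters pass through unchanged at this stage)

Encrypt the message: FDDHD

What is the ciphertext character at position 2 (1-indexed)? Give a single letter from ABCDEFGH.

Char 1 ('F'): step: R->2, L=3; F->plug->F->R->G->L->A->refl->C->L'->C->R'->G->plug->G
Char 2 ('D'): step: R->3, L=3; D->plug->D->R->D->L->G->refl->F->L'->B->R'->F->plug->F

F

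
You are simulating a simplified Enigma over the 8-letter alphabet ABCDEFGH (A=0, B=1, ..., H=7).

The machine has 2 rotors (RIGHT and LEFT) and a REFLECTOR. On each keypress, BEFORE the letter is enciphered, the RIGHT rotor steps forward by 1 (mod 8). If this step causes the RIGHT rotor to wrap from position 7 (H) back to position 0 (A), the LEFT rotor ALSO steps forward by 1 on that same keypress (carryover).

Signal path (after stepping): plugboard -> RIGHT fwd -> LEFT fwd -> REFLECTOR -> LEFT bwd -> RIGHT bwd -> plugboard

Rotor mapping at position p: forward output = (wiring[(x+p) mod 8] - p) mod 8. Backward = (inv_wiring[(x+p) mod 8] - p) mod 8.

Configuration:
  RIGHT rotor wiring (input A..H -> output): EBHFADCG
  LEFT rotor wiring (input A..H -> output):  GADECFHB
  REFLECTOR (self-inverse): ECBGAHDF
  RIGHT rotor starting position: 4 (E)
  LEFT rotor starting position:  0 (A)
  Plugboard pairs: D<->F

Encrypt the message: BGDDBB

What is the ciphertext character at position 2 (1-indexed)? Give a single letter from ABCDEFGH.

Char 1 ('B'): step: R->5, L=0; B->plug->B->R->F->L->F->refl->H->L'->G->R'->A->plug->A
Char 2 ('G'): step: R->6, L=0; G->plug->G->R->C->L->D->refl->G->L'->A->R'->B->plug->B

B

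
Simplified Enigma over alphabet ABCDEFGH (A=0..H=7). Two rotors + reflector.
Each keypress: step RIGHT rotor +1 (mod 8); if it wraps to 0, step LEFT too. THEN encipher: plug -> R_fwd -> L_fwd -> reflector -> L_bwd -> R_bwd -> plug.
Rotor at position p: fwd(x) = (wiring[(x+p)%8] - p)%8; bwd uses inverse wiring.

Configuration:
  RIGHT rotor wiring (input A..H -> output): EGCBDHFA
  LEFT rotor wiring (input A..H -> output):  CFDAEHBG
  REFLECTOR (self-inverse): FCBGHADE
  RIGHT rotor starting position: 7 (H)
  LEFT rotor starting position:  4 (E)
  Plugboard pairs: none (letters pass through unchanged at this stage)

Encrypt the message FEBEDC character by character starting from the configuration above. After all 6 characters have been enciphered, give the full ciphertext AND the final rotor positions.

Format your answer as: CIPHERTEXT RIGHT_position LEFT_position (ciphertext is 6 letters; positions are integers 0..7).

Answer: DACABG 5 5

Derivation:
Char 1 ('F'): step: R->0, L->5 (L advanced); F->plug->F->R->H->L->H->refl->E->L'->B->R'->D->plug->D
Char 2 ('E'): step: R->1, L=5; E->plug->E->R->G->L->D->refl->G->L'->F->R'->A->plug->A
Char 3 ('B'): step: R->2, L=5; B->plug->B->R->H->L->H->refl->E->L'->B->R'->C->plug->C
Char 4 ('E'): step: R->3, L=5; E->plug->E->R->F->L->G->refl->D->L'->G->R'->A->plug->A
Char 5 ('D'): step: R->4, L=5; D->plug->D->R->E->L->A->refl->F->L'->D->R'->B->plug->B
Char 6 ('C'): step: R->5, L=5; C->plug->C->R->D->L->F->refl->A->L'->E->R'->G->plug->G
Final: ciphertext=DACABG, RIGHT=5, LEFT=5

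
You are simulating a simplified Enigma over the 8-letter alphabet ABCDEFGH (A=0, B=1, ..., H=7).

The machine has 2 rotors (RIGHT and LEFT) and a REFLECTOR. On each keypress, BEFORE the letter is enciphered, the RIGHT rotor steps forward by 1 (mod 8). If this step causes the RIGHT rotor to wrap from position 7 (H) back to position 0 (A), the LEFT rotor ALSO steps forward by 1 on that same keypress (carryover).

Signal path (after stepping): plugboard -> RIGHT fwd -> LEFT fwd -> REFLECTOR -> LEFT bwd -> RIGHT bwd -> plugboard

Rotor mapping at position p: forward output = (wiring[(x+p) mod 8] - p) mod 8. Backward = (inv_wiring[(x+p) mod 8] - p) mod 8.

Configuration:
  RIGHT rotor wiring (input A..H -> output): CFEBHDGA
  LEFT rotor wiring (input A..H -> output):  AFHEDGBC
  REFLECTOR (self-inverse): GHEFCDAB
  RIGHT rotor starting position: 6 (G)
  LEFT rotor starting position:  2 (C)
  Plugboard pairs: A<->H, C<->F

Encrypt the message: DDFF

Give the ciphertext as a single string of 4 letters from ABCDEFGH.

Char 1 ('D'): step: R->7, L=2; D->plug->D->R->F->L->A->refl->G->L'->G->R'->C->plug->F
Char 2 ('D'): step: R->0, L->3 (L advanced); D->plug->D->R->B->L->A->refl->G->L'->D->R'->F->plug->C
Char 3 ('F'): step: R->1, L=3; F->plug->C->R->A->L->B->refl->H->L'->E->R'->A->plug->H
Char 4 ('F'): step: R->2, L=3; F->plug->C->R->F->L->F->refl->D->L'->C->R'->A->plug->H

Answer: FCHH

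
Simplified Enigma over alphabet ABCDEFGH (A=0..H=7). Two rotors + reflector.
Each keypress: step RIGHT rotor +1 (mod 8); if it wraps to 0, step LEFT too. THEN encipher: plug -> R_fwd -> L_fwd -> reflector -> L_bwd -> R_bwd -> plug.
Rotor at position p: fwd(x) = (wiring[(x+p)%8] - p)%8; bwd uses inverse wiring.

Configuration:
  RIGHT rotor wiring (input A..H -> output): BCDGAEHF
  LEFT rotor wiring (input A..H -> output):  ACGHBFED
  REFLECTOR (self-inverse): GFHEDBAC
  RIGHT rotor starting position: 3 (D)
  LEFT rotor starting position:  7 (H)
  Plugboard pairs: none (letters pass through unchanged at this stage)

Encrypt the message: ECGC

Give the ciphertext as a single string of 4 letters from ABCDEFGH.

Char 1 ('E'): step: R->4, L=7; E->plug->E->R->F->L->C->refl->H->L'->D->R'->C->plug->C
Char 2 ('C'): step: R->5, L=7; C->plug->C->R->A->L->E->refl->D->L'->C->R'->B->plug->B
Char 3 ('G'): step: R->6, L=7; G->plug->G->R->C->L->D->refl->E->L'->A->R'->F->plug->F
Char 4 ('C'): step: R->7, L=7; C->plug->C->R->D->L->H->refl->C->L'->F->R'->G->plug->G

Answer: CBFG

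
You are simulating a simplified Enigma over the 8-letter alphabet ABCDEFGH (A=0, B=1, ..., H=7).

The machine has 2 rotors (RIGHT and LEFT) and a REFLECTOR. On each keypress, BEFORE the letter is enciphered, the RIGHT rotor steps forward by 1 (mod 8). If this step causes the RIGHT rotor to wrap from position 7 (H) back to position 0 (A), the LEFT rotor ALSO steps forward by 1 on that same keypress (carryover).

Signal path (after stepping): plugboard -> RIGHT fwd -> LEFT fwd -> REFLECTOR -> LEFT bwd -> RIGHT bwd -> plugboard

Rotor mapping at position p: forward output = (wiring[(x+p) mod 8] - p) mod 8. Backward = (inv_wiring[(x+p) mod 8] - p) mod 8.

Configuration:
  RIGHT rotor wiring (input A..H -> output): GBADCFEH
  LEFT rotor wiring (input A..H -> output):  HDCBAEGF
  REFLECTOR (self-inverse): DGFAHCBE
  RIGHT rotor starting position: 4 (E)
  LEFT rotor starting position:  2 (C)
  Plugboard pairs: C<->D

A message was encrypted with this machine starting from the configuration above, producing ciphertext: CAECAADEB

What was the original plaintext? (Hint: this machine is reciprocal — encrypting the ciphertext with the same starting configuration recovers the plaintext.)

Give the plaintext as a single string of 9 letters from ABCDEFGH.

Char 1 ('C'): step: R->5, L=2; C->plug->D->R->B->L->H->refl->E->L'->E->R'->E->plug->E
Char 2 ('A'): step: R->6, L=2; A->plug->A->R->G->L->F->refl->C->L'->D->R'->D->plug->C
Char 3 ('E'): step: R->7, L=2; E->plug->E->R->E->L->E->refl->H->L'->B->R'->D->plug->C
Char 4 ('C'): step: R->0, L->3 (L advanced); C->plug->D->R->D->L->D->refl->A->L'->G->R'->A->plug->A
Char 5 ('A'): step: R->1, L=3; A->plug->A->R->A->L->G->refl->B->L'->C->R'->C->plug->D
Char 6 ('A'): step: R->2, L=3; A->plug->A->R->G->L->A->refl->D->L'->D->R'->D->plug->C
Char 7 ('D'): step: R->3, L=3; D->plug->C->R->C->L->B->refl->G->L'->A->R'->A->plug->A
Char 8 ('E'): step: R->4, L=3; E->plug->E->R->C->L->B->refl->G->L'->A->R'->C->plug->D
Char 9 ('B'): step: R->5, L=3; B->plug->B->R->H->L->H->refl->E->L'->F->R'->H->plug->H

Answer: ECCADCADH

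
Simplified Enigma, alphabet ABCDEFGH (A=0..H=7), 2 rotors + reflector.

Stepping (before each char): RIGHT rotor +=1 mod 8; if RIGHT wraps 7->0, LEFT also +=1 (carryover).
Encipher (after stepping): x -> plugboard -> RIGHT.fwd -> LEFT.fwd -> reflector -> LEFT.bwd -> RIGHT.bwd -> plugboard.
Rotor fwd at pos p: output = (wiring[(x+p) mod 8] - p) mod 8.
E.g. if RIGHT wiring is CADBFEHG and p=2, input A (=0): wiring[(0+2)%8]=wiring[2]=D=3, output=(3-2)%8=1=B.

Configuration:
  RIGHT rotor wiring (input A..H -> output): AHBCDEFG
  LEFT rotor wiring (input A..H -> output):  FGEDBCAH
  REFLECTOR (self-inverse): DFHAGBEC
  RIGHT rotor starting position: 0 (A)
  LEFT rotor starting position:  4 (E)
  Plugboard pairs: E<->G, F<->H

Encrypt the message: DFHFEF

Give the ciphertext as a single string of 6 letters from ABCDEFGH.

Char 1 ('D'): step: R->1, L=4; D->plug->D->R->C->L->E->refl->G->L'->B->R'->C->plug->C
Char 2 ('F'): step: R->2, L=4; F->plug->H->R->F->L->C->refl->H->L'->H->R'->A->plug->A
Char 3 ('H'): step: R->3, L=4; H->plug->F->R->F->L->C->refl->H->L'->H->R'->A->plug->A
Char 4 ('F'): step: R->4, L=4; F->plug->H->R->G->L->A->refl->D->L'->D->R'->F->plug->H
Char 5 ('E'): step: R->5, L=4; E->plug->G->R->F->L->C->refl->H->L'->H->R'->A->plug->A
Char 6 ('F'): step: R->6, L=4; F->plug->H->R->G->L->A->refl->D->L'->D->R'->E->plug->G

Answer: CAAHAG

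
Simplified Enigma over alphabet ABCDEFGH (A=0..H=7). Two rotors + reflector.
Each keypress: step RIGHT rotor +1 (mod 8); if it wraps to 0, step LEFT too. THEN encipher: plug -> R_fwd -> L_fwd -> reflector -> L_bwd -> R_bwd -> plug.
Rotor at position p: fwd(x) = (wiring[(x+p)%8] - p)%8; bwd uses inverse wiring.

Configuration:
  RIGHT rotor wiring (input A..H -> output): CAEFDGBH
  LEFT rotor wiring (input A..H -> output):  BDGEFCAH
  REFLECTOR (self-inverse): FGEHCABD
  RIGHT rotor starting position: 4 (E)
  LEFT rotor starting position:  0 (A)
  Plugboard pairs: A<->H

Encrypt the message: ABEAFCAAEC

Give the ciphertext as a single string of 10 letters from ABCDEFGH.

Char 1 ('A'): step: R->5, L=0; A->plug->H->R->G->L->A->refl->F->L'->E->R'->B->plug->B
Char 2 ('B'): step: R->6, L=0; B->plug->B->R->B->L->D->refl->H->L'->H->R'->F->plug->F
Char 3 ('E'): step: R->7, L=0; E->plug->E->R->G->L->A->refl->F->L'->E->R'->F->plug->F
Char 4 ('A'): step: R->0, L->1 (L advanced); A->plug->H->R->H->L->A->refl->F->L'->B->R'->G->plug->G
Char 5 ('F'): step: R->1, L=1; F->plug->F->R->A->L->C->refl->E->L'->D->R'->B->plug->B
Char 6 ('C'): step: R->2, L=1; C->plug->C->R->B->L->F->refl->A->L'->H->R'->E->plug->E
Char 7 ('A'): step: R->3, L=1; A->plug->H->R->B->L->F->refl->A->L'->H->R'->F->plug->F
Char 8 ('A'): step: R->4, L=1; A->plug->H->R->B->L->F->refl->A->L'->H->R'->A->plug->H
Char 9 ('E'): step: R->5, L=1; E->plug->E->R->D->L->E->refl->C->L'->A->R'->G->plug->G
Char 10 ('C'): step: R->6, L=1; C->plug->C->R->E->L->B->refl->G->L'->G->R'->E->plug->E

Answer: BFFGBEFHGE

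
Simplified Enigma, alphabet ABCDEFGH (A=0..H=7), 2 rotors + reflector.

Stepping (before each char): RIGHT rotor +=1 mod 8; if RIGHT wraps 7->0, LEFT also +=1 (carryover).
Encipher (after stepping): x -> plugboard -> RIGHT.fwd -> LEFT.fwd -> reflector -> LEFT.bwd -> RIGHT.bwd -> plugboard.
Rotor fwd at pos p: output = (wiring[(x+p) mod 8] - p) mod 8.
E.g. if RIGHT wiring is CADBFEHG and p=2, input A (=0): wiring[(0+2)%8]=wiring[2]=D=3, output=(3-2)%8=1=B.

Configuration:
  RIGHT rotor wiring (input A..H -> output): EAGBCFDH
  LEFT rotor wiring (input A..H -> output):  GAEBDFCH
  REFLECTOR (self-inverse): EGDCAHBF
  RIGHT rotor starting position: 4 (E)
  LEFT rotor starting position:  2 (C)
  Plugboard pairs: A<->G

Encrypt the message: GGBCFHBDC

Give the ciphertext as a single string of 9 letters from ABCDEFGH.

Char 1 ('G'): step: R->5, L=2; G->plug->A->R->A->L->C->refl->D->L'->D->R'->E->plug->E
Char 2 ('G'): step: R->6, L=2; G->plug->A->R->F->L->F->refl->H->L'->B->R'->B->plug->B
Char 3 ('B'): step: R->7, L=2; B->plug->B->R->F->L->F->refl->H->L'->B->R'->C->plug->C
Char 4 ('C'): step: R->0, L->3 (L advanced); C->plug->C->R->G->L->F->refl->H->L'->D->R'->G->plug->A
Char 5 ('F'): step: R->1, L=3; F->plug->F->R->C->L->C->refl->D->L'->F->R'->B->plug->B
Char 6 ('H'): step: R->2, L=3; H->plug->H->R->G->L->F->refl->H->L'->D->R'->D->plug->D
Char 7 ('B'): step: R->3, L=3; B->plug->B->R->H->L->B->refl->G->L'->A->R'->D->plug->D
Char 8 ('D'): step: R->4, L=3; D->plug->D->R->D->L->H->refl->F->L'->G->R'->A->plug->G
Char 9 ('C'): step: R->5, L=3; C->plug->C->R->C->L->C->refl->D->L'->F->R'->H->plug->H

Answer: EBCABDDGH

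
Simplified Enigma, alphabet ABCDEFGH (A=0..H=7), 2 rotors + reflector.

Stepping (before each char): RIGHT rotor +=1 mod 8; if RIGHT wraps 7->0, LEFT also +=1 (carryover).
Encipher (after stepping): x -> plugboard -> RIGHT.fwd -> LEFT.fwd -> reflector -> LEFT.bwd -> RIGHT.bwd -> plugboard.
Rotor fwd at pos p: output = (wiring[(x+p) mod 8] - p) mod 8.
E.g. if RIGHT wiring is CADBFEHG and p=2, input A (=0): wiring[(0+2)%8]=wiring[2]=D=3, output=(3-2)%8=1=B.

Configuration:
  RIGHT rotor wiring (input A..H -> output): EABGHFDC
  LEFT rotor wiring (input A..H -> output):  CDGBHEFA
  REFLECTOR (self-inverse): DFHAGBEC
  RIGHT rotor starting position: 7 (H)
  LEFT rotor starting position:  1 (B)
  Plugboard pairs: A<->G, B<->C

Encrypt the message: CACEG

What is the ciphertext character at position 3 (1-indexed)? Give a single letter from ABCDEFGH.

Char 1 ('C'): step: R->0, L->2 (L advanced); C->plug->B->R->A->L->E->refl->G->L'->F->R'->F->plug->F
Char 2 ('A'): step: R->1, L=2; A->plug->G->R->B->L->H->refl->C->L'->D->R'->H->plug->H
Char 3 ('C'): step: R->2, L=2; C->plug->B->R->E->L->D->refl->A->L'->G->R'->H->plug->H

H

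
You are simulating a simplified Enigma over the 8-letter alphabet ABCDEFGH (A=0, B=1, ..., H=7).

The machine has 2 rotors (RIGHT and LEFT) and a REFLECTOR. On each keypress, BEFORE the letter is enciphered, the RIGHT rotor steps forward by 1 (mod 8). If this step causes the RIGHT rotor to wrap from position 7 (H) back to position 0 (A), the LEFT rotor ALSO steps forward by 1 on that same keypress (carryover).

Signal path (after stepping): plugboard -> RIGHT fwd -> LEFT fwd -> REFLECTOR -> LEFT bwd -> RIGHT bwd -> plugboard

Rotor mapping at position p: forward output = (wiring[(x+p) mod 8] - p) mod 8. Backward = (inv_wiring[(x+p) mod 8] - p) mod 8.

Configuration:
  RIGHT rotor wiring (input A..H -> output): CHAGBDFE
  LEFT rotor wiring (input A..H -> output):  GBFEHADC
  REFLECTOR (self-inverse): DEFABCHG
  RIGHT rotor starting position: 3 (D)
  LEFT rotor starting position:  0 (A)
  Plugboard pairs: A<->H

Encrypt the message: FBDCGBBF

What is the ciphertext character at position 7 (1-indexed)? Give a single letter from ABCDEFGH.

Char 1 ('F'): step: R->4, L=0; F->plug->F->R->D->L->E->refl->B->L'->B->R'->C->plug->C
Char 2 ('B'): step: R->5, L=0; B->plug->B->R->A->L->G->refl->H->L'->E->R'->H->plug->A
Char 3 ('D'): step: R->6, L=0; D->plug->D->R->B->L->B->refl->E->L'->D->R'->G->plug->G
Char 4 ('C'): step: R->7, L=0; C->plug->C->R->A->L->G->refl->H->L'->E->R'->G->plug->G
Char 5 ('G'): step: R->0, L->1 (L advanced); G->plug->G->R->F->L->C->refl->F->L'->H->R'->B->plug->B
Char 6 ('B'): step: R->1, L=1; B->plug->B->R->H->L->F->refl->C->L'->F->R'->C->plug->C
Char 7 ('B'): step: R->2, L=1; B->plug->B->R->E->L->H->refl->G->L'->D->R'->E->plug->E

E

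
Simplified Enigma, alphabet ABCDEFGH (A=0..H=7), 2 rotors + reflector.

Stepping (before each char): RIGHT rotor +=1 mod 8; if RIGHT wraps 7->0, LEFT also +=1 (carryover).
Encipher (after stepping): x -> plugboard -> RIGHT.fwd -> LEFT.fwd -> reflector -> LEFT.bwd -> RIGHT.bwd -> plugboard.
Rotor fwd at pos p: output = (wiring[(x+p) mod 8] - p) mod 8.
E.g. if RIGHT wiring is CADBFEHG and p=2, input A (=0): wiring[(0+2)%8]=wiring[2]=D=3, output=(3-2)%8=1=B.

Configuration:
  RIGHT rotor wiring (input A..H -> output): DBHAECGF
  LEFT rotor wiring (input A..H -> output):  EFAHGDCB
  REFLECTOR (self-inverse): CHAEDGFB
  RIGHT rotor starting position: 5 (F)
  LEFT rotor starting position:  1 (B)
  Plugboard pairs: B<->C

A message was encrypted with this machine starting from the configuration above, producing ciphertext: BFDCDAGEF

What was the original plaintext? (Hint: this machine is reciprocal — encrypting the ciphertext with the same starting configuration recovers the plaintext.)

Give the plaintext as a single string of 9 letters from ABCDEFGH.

Char 1 ('B'): step: R->6, L=1; B->plug->C->R->F->L->B->refl->H->L'->B->R'->E->plug->E
Char 2 ('F'): step: R->7, L=1; F->plug->F->R->F->L->B->refl->H->L'->B->R'->E->plug->E
Char 3 ('D'): step: R->0, L->2 (L advanced); D->plug->D->R->A->L->G->refl->F->L'->B->R'->B->plug->C
Char 4 ('C'): step: R->1, L=2; C->plug->B->R->G->L->C->refl->A->L'->E->R'->G->plug->G
Char 5 ('D'): step: R->2, L=2; D->plug->D->R->A->L->G->refl->F->L'->B->R'->G->plug->G
Char 6 ('A'): step: R->3, L=2; A->plug->A->R->F->L->H->refl->B->L'->D->R'->D->plug->D
Char 7 ('G'): step: R->4, L=2; G->plug->G->R->D->L->B->refl->H->L'->F->R'->F->plug->F
Char 8 ('E'): step: R->5, L=2; E->plug->E->R->E->L->A->refl->C->L'->G->R'->D->plug->D
Char 9 ('F'): step: R->6, L=2; F->plug->F->R->C->L->E->refl->D->L'->H->R'->B->plug->C

Answer: EECGGDFDC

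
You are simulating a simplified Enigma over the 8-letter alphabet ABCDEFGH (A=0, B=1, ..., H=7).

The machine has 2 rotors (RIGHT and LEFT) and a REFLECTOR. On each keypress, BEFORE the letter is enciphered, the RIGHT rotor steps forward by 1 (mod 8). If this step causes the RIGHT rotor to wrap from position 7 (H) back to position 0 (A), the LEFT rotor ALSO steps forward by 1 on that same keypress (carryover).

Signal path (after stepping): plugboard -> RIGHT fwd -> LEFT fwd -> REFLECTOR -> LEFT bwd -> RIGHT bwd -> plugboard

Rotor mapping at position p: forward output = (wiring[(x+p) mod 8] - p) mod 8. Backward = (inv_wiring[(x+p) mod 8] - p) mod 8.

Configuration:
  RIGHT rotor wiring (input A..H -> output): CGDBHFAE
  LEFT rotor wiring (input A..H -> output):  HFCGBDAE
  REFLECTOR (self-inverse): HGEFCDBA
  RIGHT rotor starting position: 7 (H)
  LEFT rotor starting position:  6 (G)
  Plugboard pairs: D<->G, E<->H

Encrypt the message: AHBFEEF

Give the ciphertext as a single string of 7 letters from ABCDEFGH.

Answer: HEFCHCG

Derivation:
Char 1 ('A'): step: R->0, L->7 (L advanced); A->plug->A->R->C->L->G->refl->B->L'->H->R'->E->plug->H
Char 2 ('H'): step: R->1, L=7; H->plug->E->R->E->L->H->refl->A->L'->B->R'->H->plug->E
Char 3 ('B'): step: R->2, L=7; B->plug->B->R->H->L->B->refl->G->L'->C->R'->F->plug->F
Char 4 ('F'): step: R->3, L=7; F->plug->F->R->H->L->B->refl->G->L'->C->R'->C->plug->C
Char 5 ('E'): step: R->4, L=7; E->plug->H->R->F->L->C->refl->E->L'->G->R'->E->plug->H
Char 6 ('E'): step: R->5, L=7; E->plug->H->R->C->L->G->refl->B->L'->H->R'->C->plug->C
Char 7 ('F'): step: R->6, L=7; F->plug->F->R->D->L->D->refl->F->L'->A->R'->D->plug->G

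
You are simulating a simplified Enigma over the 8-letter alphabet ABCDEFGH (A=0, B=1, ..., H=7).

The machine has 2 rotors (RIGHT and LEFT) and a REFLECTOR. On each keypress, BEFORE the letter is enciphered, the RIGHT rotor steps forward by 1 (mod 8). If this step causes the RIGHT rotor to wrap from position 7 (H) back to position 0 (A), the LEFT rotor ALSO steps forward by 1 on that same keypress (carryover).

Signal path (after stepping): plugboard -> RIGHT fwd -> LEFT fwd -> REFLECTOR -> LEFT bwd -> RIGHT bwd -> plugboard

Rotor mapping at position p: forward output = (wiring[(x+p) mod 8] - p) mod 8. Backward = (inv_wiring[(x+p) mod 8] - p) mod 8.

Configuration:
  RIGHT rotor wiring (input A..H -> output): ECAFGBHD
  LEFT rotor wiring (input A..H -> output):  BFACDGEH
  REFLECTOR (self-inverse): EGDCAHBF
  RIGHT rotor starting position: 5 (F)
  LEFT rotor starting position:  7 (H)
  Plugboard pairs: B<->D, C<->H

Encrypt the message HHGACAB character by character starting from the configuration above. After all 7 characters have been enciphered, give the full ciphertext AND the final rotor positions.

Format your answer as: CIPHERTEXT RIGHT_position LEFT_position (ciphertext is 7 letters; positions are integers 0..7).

Char 1 ('H'): step: R->6, L=7; H->plug->C->R->G->L->H->refl->F->L'->H->R'->F->plug->F
Char 2 ('H'): step: R->7, L=7; H->plug->C->R->D->L->B->refl->G->L'->C->R'->G->plug->G
Char 3 ('G'): step: R->0, L->0 (L advanced); G->plug->G->R->H->L->H->refl->F->L'->B->R'->F->plug->F
Char 4 ('A'): step: R->1, L=0; A->plug->A->R->B->L->F->refl->H->L'->H->R'->B->plug->D
Char 5 ('C'): step: R->2, L=0; C->plug->H->R->A->L->B->refl->G->L'->F->R'->E->plug->E
Char 6 ('A'): step: R->3, L=0; A->plug->A->R->C->L->A->refl->E->L'->G->R'->C->plug->H
Char 7 ('B'): step: R->4, L=0; B->plug->D->R->H->L->H->refl->F->L'->B->R'->H->plug->C
Final: ciphertext=FGFDEHC, RIGHT=4, LEFT=0

Answer: FGFDEHC 4 0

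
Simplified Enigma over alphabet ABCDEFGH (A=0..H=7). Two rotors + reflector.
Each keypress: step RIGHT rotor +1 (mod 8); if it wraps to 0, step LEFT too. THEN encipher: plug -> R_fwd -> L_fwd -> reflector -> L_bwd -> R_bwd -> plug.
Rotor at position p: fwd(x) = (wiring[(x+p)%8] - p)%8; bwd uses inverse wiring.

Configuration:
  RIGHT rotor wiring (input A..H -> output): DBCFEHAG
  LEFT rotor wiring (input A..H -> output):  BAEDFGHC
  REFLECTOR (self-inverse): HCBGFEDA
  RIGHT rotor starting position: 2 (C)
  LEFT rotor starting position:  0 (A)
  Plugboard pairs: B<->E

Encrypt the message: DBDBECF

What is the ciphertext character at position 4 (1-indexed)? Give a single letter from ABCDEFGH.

Char 1 ('D'): step: R->3, L=0; D->plug->D->R->F->L->G->refl->D->L'->D->R'->E->plug->B
Char 2 ('B'): step: R->4, L=0; B->plug->E->R->H->L->C->refl->B->L'->A->R'->A->plug->A
Char 3 ('D'): step: R->5, L=0; D->plug->D->R->G->L->H->refl->A->L'->B->R'->C->plug->C
Char 4 ('B'): step: R->6, L=0; B->plug->E->R->E->L->F->refl->E->L'->C->R'->A->plug->A

A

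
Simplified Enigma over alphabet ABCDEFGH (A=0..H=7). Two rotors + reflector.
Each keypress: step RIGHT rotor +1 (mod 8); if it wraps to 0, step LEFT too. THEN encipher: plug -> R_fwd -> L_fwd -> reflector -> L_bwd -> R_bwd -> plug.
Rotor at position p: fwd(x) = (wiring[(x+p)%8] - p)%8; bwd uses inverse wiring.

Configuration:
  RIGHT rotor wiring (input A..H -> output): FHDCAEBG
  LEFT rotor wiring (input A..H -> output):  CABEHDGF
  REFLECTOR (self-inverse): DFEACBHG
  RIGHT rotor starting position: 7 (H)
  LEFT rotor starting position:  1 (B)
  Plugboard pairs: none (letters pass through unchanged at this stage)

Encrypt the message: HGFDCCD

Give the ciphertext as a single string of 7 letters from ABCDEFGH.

Char 1 ('H'): step: R->0, L->2 (L advanced); H->plug->H->R->G->L->A->refl->D->L'->F->R'->A->plug->A
Char 2 ('G'): step: R->1, L=2; G->plug->G->R->F->L->D->refl->A->L'->G->R'->A->plug->A
Char 3 ('F'): step: R->2, L=2; F->plug->F->R->E->L->E->refl->C->L'->B->R'->A->plug->A
Char 4 ('D'): step: R->3, L=2; D->plug->D->R->G->L->A->refl->D->L'->F->R'->B->plug->B
Char 5 ('C'): step: R->4, L=2; C->plug->C->R->F->L->D->refl->A->L'->G->R'->H->plug->H
Char 6 ('C'): step: R->5, L=2; C->plug->C->R->B->L->C->refl->E->L'->E->R'->B->plug->B
Char 7 ('D'): step: R->6, L=2; D->plug->D->R->B->L->C->refl->E->L'->E->R'->F->plug->F

Answer: AAABHBF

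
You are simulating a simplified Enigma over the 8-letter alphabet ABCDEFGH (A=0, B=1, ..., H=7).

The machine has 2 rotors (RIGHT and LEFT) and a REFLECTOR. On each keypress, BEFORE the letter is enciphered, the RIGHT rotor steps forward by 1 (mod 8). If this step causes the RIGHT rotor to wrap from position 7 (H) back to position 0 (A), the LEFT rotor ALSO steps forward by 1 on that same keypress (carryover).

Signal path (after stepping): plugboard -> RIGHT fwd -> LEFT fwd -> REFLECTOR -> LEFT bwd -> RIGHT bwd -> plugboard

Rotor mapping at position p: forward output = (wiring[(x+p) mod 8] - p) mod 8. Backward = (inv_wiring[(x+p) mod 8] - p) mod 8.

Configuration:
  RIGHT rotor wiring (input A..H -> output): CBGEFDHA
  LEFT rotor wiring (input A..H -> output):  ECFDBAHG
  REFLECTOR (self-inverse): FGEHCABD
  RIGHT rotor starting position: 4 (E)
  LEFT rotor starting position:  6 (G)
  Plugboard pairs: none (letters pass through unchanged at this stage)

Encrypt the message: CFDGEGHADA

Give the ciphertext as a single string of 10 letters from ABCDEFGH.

Char 1 ('C'): step: R->5, L=6; C->plug->C->R->D->L->E->refl->C->L'->H->R'->G->plug->G
Char 2 ('F'): step: R->6, L=6; F->plug->F->R->G->L->D->refl->H->L'->E->R'->C->plug->C
Char 3 ('D'): step: R->7, L=6; D->plug->D->R->H->L->C->refl->E->L'->D->R'->B->plug->B
Char 4 ('G'): step: R->0, L->7 (L advanced); G->plug->G->R->H->L->A->refl->F->L'->B->R'->B->plug->B
Char 5 ('E'): step: R->1, L=7; E->plug->E->R->C->L->D->refl->H->L'->A->R'->A->plug->A
Char 6 ('G'): step: R->2, L=7; G->plug->G->R->A->L->H->refl->D->L'->C->R'->B->plug->B
Char 7 ('H'): step: R->3, L=7; H->plug->H->R->D->L->G->refl->B->L'->G->R'->G->plug->G
Char 8 ('A'): step: R->4, L=7; A->plug->A->R->B->L->F->refl->A->L'->H->R'->B->plug->B
Char 9 ('D'): step: R->5, L=7; D->plug->D->R->F->L->C->refl->E->L'->E->R'->E->plug->E
Char 10 ('A'): step: R->6, L=7; A->plug->A->R->B->L->F->refl->A->L'->H->R'->G->plug->G

Answer: GCBBABGBEG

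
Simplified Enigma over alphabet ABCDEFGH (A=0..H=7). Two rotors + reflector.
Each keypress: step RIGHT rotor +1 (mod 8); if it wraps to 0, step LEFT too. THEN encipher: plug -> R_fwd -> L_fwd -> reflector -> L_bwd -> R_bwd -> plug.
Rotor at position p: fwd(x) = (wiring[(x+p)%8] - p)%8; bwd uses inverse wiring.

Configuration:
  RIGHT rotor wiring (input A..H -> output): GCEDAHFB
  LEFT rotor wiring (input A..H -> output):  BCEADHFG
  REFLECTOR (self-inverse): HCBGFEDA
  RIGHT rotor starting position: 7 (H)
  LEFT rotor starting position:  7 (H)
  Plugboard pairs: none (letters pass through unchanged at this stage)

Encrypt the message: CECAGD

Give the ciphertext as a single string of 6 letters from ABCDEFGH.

Char 1 ('C'): step: R->0, L->0 (L advanced); C->plug->C->R->E->L->D->refl->G->L'->H->R'->F->plug->F
Char 2 ('E'): step: R->1, L=0; E->plug->E->R->G->L->F->refl->E->L'->C->R'->C->plug->C
Char 3 ('C'): step: R->2, L=0; C->plug->C->R->G->L->F->refl->E->L'->C->R'->A->plug->A
Char 4 ('A'): step: R->3, L=0; A->plug->A->R->A->L->B->refl->C->L'->B->R'->H->plug->H
Char 5 ('G'): step: R->4, L=0; G->plug->G->R->A->L->B->refl->C->L'->B->R'->C->plug->C
Char 6 ('D'): step: R->5, L=0; D->plug->D->R->B->L->C->refl->B->L'->A->R'->B->plug->B

Answer: FCAHCB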